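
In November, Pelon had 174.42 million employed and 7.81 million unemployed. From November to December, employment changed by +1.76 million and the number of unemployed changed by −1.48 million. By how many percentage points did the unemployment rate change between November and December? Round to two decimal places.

The unemployment rate changed by −0.82 percentage points.

November: labor force = 174.42 + 7.81 = 182.23; u = 7.81/182.23 = 4.29%.
December: labor force = 176.18 + 6.33 = 182.51; u = 6.33/182.51 = 3.47%.
Change = 3.47% − 4.29% = −0.82 pp.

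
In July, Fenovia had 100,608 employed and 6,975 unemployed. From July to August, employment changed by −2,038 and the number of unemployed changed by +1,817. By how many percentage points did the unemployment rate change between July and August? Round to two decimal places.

July: labor force = 100,608 + 6,975 = 107,583; u = 6,975/107,583 = 6.48%.
August: labor force = 98,570 + 8,792 = 107,362; u = 8,792/107,362 = 8.19%.
Change = 8.19% − 6.48% = +1.71 pp.

The unemployment rate changed by +1.71 percentage points.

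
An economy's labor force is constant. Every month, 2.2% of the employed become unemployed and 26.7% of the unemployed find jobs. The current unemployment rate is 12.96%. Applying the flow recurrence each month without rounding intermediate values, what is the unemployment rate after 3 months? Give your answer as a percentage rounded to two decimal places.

Unemployment rate after three months ≈ 9.53%.

With a fixed labor force, u_{t+1} = u_t + s·(1−u_t) − f·u_t = u_t·(1−s−f) + s.
Here 1−s−f = 0.711 and s = 0.022.
u_1 = 0.129600 × 0.711 + 0.022 = 0.114146.
u_2 = 0.114146 × 0.711 + 0.022 = 0.103158.
u_3 = 0.103158 × 0.711 + 0.022 = 0.095345.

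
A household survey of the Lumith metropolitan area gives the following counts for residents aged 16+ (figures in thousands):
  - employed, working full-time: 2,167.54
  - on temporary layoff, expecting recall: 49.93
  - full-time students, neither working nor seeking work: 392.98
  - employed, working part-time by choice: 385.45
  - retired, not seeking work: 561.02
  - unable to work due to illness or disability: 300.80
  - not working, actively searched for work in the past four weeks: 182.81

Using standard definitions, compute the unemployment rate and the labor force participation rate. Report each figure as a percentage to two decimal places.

Unemployment rate ≈ 8.35%; labor force participation rate ≈ 68.94%.

Employed = 2,167.54 + 385.45 = 2,552.99 thousand.
Unemployed = 49.93 + 182.81 = 232.74 thousand (jobless and actively searching, or on temporary layoff).
Labor force = 2,552.99 + 232.74 = 2,785.73 thousand.
Not in labor force = 392.98 + 561.02 + 300.80 = 1,254.80 thousand (those not working and not actively searching are outside the labor force).
Civilian working-age population = 2,785.73 + 1,254.80 = 4,040.53 thousand.
Unemployment rate = 232.74 / 2,785.73 = 8.35%.
Labor force participation rate = 2,785.73 / 4,040.53 = 68.94%.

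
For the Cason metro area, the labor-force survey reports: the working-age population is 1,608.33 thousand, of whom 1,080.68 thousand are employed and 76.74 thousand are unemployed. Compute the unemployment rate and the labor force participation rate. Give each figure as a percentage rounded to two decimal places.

Labor force = employed + unemployed = 1,080.68 + 76.74 = 1,157.42 thousand.
Unemployment rate = 76.74 / 1,157.42 = 6.63%.
Labor force participation rate = 1,157.42 / 1,608.33 = 71.96%.

Unemployment rate ≈ 6.63%; labor force participation rate ≈ 71.96%.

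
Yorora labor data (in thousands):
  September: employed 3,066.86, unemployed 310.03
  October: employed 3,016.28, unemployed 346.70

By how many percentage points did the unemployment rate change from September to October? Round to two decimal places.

September: labor force = 3,066.86 + 310.03 = 3,376.89; u = 310.03/3,376.89 = 9.18%.
October: labor force = 3,016.28 + 346.70 = 3,362.98; u = 346.70/3,362.98 = 10.31%.
Change = 10.31% − 9.18% = +1.13 pp.

The unemployment rate changed by +1.13 percentage points.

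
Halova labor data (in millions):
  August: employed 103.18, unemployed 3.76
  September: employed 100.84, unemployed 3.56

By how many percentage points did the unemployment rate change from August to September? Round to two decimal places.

The unemployment rate changed by −0.11 percentage points.

August: labor force = 103.18 + 3.76 = 106.94; u = 3.76/106.94 = 3.52%.
September: labor force = 100.84 + 3.56 = 104.40; u = 3.56/104.40 = 3.41%.
Change = 3.41% − 3.52% = −0.11 pp.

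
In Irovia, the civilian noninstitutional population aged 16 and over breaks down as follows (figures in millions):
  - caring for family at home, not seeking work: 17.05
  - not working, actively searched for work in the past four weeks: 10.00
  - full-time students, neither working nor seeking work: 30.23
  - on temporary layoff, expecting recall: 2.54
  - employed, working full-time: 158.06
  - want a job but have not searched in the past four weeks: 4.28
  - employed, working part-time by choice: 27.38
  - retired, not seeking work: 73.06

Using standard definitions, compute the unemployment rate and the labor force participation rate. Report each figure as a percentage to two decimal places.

Employed = 158.06 + 27.38 = 185.44 million.
Unemployed = 10.00 + 2.54 = 12.54 million (jobless and actively searching, or on temporary layoff).
Labor force = 185.44 + 12.54 = 197.98 million.
Not in labor force = 17.05 + 30.23 + 4.28 + 73.06 = 124.62 million (those not working and not actively searching are outside the labor force — including those who want a job but have given up searching).
Civilian working-age population = 197.98 + 124.62 = 322.60 million.
Unemployment rate = 12.54 / 197.98 = 6.33%.
Labor force participation rate = 197.98 / 322.60 = 61.37%.

Unemployment rate ≈ 6.33%; labor force participation rate ≈ 61.37%.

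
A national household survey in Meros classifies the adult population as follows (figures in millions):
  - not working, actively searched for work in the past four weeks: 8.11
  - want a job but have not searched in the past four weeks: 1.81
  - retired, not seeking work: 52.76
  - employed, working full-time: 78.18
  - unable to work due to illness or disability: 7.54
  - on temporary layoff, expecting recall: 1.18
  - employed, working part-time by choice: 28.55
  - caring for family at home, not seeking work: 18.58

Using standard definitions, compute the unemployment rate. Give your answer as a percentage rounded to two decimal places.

Employed = 78.18 + 28.55 = 106.73 million.
Unemployed = 8.11 + 1.18 = 9.29 million (jobless and actively searching, or on temporary layoff).
Labor force = 106.73 + 9.29 = 116.02 million.
Unemployment rate = 9.29 / 116.02 = 8.01%.

Unemployment rate ≈ 8.01%.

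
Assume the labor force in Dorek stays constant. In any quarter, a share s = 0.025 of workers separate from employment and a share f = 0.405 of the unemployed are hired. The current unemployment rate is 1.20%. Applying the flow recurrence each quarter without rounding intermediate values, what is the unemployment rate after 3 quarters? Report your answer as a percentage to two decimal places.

With a fixed labor force, u_{t+1} = u_t + s·(1−u_t) − f·u_t = u_t·(1−s−f) + s.
Here 1−s−f = 0.570 and s = 0.025.
u_1 = 0.012000 × 0.570 + 0.025 = 0.031840.
u_2 = 0.031840 × 0.570 + 0.025 = 0.043149.
u_3 = 0.043149 × 0.570 + 0.025 = 0.049595.

Unemployment rate after three quarters ≈ 4.96%.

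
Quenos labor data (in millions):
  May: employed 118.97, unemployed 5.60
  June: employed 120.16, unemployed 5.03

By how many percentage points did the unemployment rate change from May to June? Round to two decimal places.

May: labor force = 118.97 + 5.60 = 124.57; u = 5.60/124.57 = 4.50%.
June: labor force = 120.16 + 5.03 = 125.19; u = 5.03/125.19 = 4.02%.
Change = 4.02% − 4.50% = −0.48 pp.

The unemployment rate changed by −0.48 percentage points.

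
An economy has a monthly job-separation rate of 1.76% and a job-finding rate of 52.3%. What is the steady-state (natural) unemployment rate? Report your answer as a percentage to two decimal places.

Steady-state unemployment rate ≈ 3.26%.

At steady state the flows balance: s·E = f·U, so U/(E+U) = s/(s+f).
u* = 1.76 / (1.76 + 52.3) = 1.76 / 54.06 = 3.26%.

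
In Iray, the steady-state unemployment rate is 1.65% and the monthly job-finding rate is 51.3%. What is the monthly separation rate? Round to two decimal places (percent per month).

From u* = s/(s+f): s = u·f/(1−u).
s = 0.0165 × 51.3 / (1 − 0.0165) = 0.8465 / 0.9835 ≈ 0.86% per month.

Separation rate ≈ 0.86% per month.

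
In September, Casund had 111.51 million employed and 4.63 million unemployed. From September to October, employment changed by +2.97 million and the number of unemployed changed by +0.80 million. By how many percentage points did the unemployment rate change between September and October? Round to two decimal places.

September: labor force = 111.51 + 4.63 = 116.14; u = 4.63/116.14 = 3.99%.
October: labor force = 114.48 + 5.43 = 119.91; u = 5.43/119.91 = 4.53%.
Change = 4.53% − 3.99% = +0.54 pp.

The unemployment rate changed by +0.54 percentage points.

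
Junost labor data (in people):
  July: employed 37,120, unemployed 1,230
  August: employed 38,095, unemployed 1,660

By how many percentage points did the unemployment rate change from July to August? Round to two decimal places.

July: labor force = 37,120 + 1,230 = 38,350; u = 1,230/38,350 = 3.21%.
August: labor force = 38,095 + 1,660 = 39,755; u = 1,660/39,755 = 4.18%.
Change = 4.18% − 3.21% = +0.97 pp.

The unemployment rate changed by +0.97 percentage points.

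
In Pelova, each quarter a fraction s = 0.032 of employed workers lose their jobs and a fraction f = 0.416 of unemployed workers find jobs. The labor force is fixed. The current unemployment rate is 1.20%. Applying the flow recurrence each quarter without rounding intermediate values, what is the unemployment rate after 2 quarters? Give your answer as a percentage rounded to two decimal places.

With a fixed labor force, u_{t+1} = u_t + s·(1−u_t) − f·u_t = u_t·(1−s−f) + s.
Here 1−s−f = 0.552 and s = 0.032.
u_1 = 0.012000 × 0.552 + 0.032 = 0.038624.
u_2 = 0.038624 × 0.552 + 0.032 = 0.053320.

Unemployment rate after two quarters ≈ 5.33%.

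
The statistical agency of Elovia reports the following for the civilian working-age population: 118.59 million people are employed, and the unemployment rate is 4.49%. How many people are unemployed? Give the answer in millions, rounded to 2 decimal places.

Let U be the number unemployed. The labor force is E + U, and U/(E+U) = 0.0449.
So U = 0.0449 × 118.59 / (1 − 0.0449) = 5.3247 / 0.9551 ≈ 5.58 million.

About 5.58 million are unemployed.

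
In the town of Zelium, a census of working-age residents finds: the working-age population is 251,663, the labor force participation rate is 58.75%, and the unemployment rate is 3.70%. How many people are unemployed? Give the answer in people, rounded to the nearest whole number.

Labor force = 0.5875 × 251,663 = 147,852.
Unemployed = 0.0370 × 147,852 ≈ 5,471.

About 5,471 are unemployed.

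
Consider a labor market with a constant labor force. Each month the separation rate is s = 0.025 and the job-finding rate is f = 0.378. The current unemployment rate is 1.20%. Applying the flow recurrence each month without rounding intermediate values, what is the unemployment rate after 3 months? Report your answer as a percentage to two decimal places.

With a fixed labor force, u_{t+1} = u_t + s·(1−u_t) − f·u_t = u_t·(1−s−f) + s.
Here 1−s−f = 0.597 and s = 0.025.
u_1 = 0.012000 × 0.597 + 0.025 = 0.032164.
u_2 = 0.032164 × 0.597 + 0.025 = 0.044202.
u_3 = 0.044202 × 0.597 + 0.025 = 0.051389.

Unemployment rate after three months ≈ 5.14%.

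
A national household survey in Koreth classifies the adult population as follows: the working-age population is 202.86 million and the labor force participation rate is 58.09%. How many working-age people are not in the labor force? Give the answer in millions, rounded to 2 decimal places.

Share not in the labor force = 1 − 0.5809 = 0.4191.
Not in labor force = 0.4191 × 202.86 ≈ 85.02 million.

About 85.02 million are not in the labor force.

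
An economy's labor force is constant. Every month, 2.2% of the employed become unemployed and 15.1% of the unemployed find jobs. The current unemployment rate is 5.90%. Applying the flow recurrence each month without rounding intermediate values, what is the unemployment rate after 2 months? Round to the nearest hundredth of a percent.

Unemployment rate after two months ≈ 8.05%.

With a fixed labor force, u_{t+1} = u_t + s·(1−u_t) − f·u_t = u_t·(1−s−f) + s.
Here 1−s−f = 0.827 and s = 0.022.
u_1 = 0.059000 × 0.827 + 0.022 = 0.070793.
u_2 = 0.070793 × 0.827 + 0.022 = 0.080546.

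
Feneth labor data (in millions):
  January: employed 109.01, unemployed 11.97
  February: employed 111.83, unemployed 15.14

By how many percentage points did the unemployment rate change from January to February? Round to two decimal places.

The unemployment rate changed by +2.03 percentage points.

January: labor force = 109.01 + 11.97 = 120.98; u = 11.97/120.98 = 9.89%.
February: labor force = 111.83 + 15.14 = 126.97; u = 15.14/126.97 = 11.92%.
Change = 11.92% − 9.89% = +2.03 pp.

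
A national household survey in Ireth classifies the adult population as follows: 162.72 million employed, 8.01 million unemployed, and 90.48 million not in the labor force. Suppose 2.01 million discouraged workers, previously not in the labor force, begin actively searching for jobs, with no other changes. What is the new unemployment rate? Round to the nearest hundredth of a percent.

New unemployment rate ≈ 5.80%.

Initially, labor force = 162.72 + 8.01 = 170.73 million, so u = 8.01/170.73 = 4.69%.
After the change, unemployed and labor force both rise by 2.01 → E = 162.72, U = 10.02, labor force = 172.74 million.
New unemployment rate = 10.02 / 172.74 = 5.80%.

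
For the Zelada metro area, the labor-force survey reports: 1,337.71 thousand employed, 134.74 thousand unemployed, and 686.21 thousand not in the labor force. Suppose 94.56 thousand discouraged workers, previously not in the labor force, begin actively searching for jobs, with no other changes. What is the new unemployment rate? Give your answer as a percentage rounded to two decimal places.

Initially, labor force = 1,337.71 + 134.74 = 1,472.45 thousand, so u = 134.74/1,472.45 = 9.15%.
After the change, unemployed and labor force both rise by 94.56 → E = 1,337.71, U = 229.30, labor force = 1,567.01 thousand.
New unemployment rate = 229.30 / 1,567.01 = 14.63%.

New unemployment rate ≈ 14.63%.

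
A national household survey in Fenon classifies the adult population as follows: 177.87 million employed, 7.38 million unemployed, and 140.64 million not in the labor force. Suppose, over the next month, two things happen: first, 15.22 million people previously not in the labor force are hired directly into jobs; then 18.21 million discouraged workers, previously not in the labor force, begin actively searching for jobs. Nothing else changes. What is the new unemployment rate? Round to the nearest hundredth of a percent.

Initially, labor force = 177.87 + 7.38 = 185.25 million, so u = 7.38/185.25 = 3.98%.
After the first change, employed and labor force both rise by 15.22; unemployed unchanged → E = 193.09, U = 7.38, labor force = 200.47 million.
After the second change, unemployed and labor force both rise by 18.21 → E = 193.09, U = 25.59, labor force = 218.68 million.
New unemployment rate = 25.59 / 218.68 = 11.70%.

New unemployment rate ≈ 11.70%.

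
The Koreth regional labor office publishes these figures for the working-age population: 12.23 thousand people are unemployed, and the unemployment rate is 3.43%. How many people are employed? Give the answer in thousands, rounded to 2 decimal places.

About 344.33 thousand are employed.

Labor force = U / u = 12.23 / 0.0343 ≈ 356.56 thousand.
Employed = labor force − unemployed = 356.56 − 12.23 = 344.33 thousand.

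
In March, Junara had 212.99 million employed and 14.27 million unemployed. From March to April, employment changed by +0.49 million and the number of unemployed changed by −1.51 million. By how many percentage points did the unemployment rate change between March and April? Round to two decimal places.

The unemployment rate changed by −0.64 percentage points.

March: labor force = 212.99 + 14.27 = 227.26; u = 14.27/227.26 = 6.28%.
April: labor force = 213.48 + 12.76 = 226.24; u = 12.76/226.24 = 5.64%.
Change = 5.64% − 6.28% = −0.64 pp.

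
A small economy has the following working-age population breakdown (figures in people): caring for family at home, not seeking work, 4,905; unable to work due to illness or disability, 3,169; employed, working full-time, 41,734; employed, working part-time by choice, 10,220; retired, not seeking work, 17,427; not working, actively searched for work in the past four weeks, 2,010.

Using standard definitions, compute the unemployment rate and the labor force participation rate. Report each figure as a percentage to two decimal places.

Employed = 41,734 + 10,220 = 51,954.
Unemployed = 2,010.
Labor force = 51,954 + 2,010 = 53,964.
Not in labor force = 4,905 + 3,169 + 17,427 = 25,501 (those not working and not actively searching are outside the labor force).
Civilian working-age population = 53,964 + 25,501 = 79,465.
Unemployment rate = 2,010 / 53,964 = 3.72%.
Labor force participation rate = 53,964 / 79,465 = 67.91%.

Unemployment rate ≈ 3.72%; labor force participation rate ≈ 67.91%.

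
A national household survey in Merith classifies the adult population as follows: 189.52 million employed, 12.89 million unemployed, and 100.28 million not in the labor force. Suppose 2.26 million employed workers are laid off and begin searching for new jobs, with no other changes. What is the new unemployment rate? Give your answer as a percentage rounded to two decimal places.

Initially, labor force = 189.52 + 12.89 = 202.41 million, so u = 12.89/202.41 = 6.37%.
After the change, employed falls and unemployed rises by 2.26; labor force unchanged → E = 187.26, U = 15.15, labor force = 202.41 million.
New unemployment rate = 15.15 / 202.41 = 7.48%.

New unemployment rate ≈ 7.48%.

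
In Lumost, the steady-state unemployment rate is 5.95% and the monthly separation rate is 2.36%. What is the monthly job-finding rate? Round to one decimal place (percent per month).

From u* = s/(s+f): f = s·(1−u)/u.
f = 2.36 × (1 − 0.0595) / 0.0595 = 2.2196 / 0.0595 ≈ 37.3% per month.

Job-finding rate ≈ 37.3% per month.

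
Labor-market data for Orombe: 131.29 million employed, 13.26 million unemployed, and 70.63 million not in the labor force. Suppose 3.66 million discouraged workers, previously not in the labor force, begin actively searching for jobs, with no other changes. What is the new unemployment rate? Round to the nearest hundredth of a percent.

Initially, labor force = 131.29 + 13.26 = 144.55 million, so u = 13.26/144.55 = 9.17%.
After the change, unemployed and labor force both rise by 3.66 → E = 131.29, U = 16.92, labor force = 148.21 million.
New unemployment rate = 16.92 / 148.21 = 11.42%.

New unemployment rate ≈ 11.42%.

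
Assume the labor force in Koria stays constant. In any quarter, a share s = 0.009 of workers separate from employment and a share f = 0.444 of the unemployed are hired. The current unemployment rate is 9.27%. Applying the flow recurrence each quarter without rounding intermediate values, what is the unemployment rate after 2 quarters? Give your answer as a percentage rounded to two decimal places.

Unemployment rate after two quarters ≈ 4.17%.

With a fixed labor force, u_{t+1} = u_t + s·(1−u_t) − f·u_t = u_t·(1−s−f) + s.
Here 1−s−f = 0.547 and s = 0.009.
u_1 = 0.092700 × 0.547 + 0.009 = 0.059707.
u_2 = 0.059707 × 0.547 + 0.009 = 0.041660.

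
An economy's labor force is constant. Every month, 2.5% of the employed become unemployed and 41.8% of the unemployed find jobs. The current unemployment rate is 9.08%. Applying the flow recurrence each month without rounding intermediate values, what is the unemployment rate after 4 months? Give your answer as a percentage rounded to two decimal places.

With a fixed labor force, u_{t+1} = u_t + s·(1−u_t) − f·u_t = u_t·(1−s−f) + s.
Here 1−s−f = 0.557 and s = 0.025.
u_1 = 0.090800 × 0.557 + 0.025 = 0.075576.
u_2 = 0.075576 × 0.557 + 0.025 = 0.067096.
u_3 = 0.067096 × 0.557 + 0.025 = 0.062372.
u_4 = 0.062372 × 0.557 + 0.025 = 0.059741.

Unemployment rate after four months ≈ 5.97%.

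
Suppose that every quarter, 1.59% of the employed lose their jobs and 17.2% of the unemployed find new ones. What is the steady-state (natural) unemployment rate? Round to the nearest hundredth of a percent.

At steady state the flows balance: s·E = f·U, so U/(E+U) = s/(s+f).
u* = 1.59 / (1.59 + 17.2) = 1.59 / 18.79 = 8.46%.

Steady-state unemployment rate ≈ 8.46%.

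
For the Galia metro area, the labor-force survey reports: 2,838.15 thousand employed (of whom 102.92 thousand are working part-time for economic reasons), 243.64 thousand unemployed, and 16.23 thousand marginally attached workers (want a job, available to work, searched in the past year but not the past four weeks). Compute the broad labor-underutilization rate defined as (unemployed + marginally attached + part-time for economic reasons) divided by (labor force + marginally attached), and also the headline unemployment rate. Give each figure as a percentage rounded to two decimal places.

Broad underutilization rate ≈ 11.71%; headline unemployment rate ≈ 7.91%.

Labor force = 2,838.15 + 243.64 = 3,081.79 thousand.
Numerator = 243.64 + 16.23 + 102.92 = 362.79 thousand.
Denominator = 3,081.79 + 16.23 = 3,098.02 thousand.
Broad rate = 362.79 / 3,098.02 = 11.71%.
Headline unemployment rate = 243.64 / 3,081.79 = 7.91%.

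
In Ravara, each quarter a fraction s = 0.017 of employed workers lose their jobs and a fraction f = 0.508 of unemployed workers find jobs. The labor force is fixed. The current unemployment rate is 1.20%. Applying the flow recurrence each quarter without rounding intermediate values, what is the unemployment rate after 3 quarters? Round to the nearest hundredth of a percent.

Unemployment rate after three quarters ≈ 3.02%.

With a fixed labor force, u_{t+1} = u_t + s·(1−u_t) − f·u_t = u_t·(1−s−f) + s.
Here 1−s−f = 0.475 and s = 0.017.
u_1 = 0.012000 × 0.475 + 0.017 = 0.022700.
u_2 = 0.022700 × 0.475 + 0.017 = 0.027783.
u_3 = 0.027783 × 0.475 + 0.017 = 0.030197.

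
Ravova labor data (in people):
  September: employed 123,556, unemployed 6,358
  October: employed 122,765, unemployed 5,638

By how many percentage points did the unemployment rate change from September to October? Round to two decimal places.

The unemployment rate changed by −0.50 percentage points.

September: labor force = 123,556 + 6,358 = 129,914; u = 6,358/129,914 = 4.89%.
October: labor force = 122,765 + 5,638 = 128,403; u = 5,638/128,403 = 4.39%.
Change = 4.39% − 4.89% = −0.50 pp.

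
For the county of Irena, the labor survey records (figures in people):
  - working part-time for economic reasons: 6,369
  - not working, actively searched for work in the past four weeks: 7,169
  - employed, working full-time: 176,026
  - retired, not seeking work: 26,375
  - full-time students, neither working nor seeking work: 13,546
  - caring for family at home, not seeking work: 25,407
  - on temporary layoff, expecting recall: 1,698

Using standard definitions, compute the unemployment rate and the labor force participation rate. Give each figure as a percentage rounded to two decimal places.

Employed = 6,369 + 176,026 = 182,395 (anyone who worked, including part-time for economic reasons, counts as employed).
Unemployed = 7,169 + 1,698 = 8,867 (jobless and actively searching, or on temporary layoff).
Labor force = 182,395 + 8,867 = 191,262.
Not in labor force = 26,375 + 13,546 + 25,407 = 65,328 (those not working and not actively searching are outside the labor force).
Civilian working-age population = 191,262 + 65,328 = 256,590.
Unemployment rate = 8,867 / 191,262 = 4.64%.
Labor force participation rate = 191,262 / 256,590 = 74.54%.

Unemployment rate ≈ 4.64%; labor force participation rate ≈ 74.54%.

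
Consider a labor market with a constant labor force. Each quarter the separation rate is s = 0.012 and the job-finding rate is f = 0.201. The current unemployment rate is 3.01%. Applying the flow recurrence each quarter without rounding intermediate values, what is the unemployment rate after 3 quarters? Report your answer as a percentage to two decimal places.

Unemployment rate after three quarters ≈ 4.35%.

With a fixed labor force, u_{t+1} = u_t + s·(1−u_t) − f·u_t = u_t·(1−s−f) + s.
Here 1−s−f = 0.787 and s = 0.012.
u_1 = 0.030100 × 0.787 + 0.012 = 0.035689.
u_2 = 0.035689 × 0.787 + 0.012 = 0.040087.
u_3 = 0.040087 × 0.787 + 0.012 = 0.043548.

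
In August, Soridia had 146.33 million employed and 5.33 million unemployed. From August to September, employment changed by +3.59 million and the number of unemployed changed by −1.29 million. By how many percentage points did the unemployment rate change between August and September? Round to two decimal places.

August: labor force = 146.33 + 5.33 = 151.66; u = 5.33/151.66 = 3.51%.
September: labor force = 149.92 + 4.04 = 153.96; u = 4.04/153.96 = 2.62%.
Change = 2.62% − 3.51% = −0.89 pp.

The unemployment rate changed by −0.89 percentage points.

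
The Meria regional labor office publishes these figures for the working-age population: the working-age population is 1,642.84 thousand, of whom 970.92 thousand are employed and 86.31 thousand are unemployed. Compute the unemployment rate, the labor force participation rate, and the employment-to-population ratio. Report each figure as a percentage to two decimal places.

Unemployment rate ≈ 8.16%; labor force participation rate ≈ 64.35%; employment-population ratio ≈ 59.10%.

Labor force = employed + unemployed = 970.92 + 86.31 = 1,057.23 thousand.
Unemployment rate = 86.31 / 1,057.23 = 8.16%.
Labor force participation rate = 1,057.23 / 1,642.84 = 64.35%.
Employment-population ratio = 970.92 / 1,642.84 = 59.10%.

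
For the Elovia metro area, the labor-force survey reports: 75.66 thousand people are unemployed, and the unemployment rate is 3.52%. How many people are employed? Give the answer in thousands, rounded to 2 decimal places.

Labor force = U / u = 75.66 / 0.0352 ≈ 2,149.43 thousand.
Employed = labor force − unemployed = 2,149.43 − 75.66 = 2,073.77 thousand.

About 2,073.77 thousand are employed.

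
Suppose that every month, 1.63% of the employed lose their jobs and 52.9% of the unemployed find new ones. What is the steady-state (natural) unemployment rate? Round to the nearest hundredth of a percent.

Steady-state unemployment rate ≈ 2.99%.

At steady state the flows balance: s·E = f·U, so U/(E+U) = s/(s+f).
u* = 1.63 / (1.63 + 52.9) = 1.63 / 54.53 = 2.99%.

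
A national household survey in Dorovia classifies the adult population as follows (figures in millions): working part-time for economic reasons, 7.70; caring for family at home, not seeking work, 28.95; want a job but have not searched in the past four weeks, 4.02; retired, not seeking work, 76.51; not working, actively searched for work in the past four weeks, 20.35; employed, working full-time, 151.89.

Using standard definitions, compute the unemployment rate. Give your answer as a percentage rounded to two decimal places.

Unemployment rate ≈ 11.31%.

Employed = 7.70 + 151.89 = 159.59 million (anyone who worked, including part-time for economic reasons, counts as employed).
Unemployed = 20.35 million.
Labor force = 159.59 + 20.35 = 179.94 million.
Unemployment rate = 20.35 / 179.94 = 11.31%.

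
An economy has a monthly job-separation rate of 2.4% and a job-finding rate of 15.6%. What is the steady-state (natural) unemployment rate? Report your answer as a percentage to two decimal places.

Steady-state unemployment rate ≈ 13.33%.

At steady state the flows balance: s·E = f·U, so U/(E+U) = s/(s+f).
u* = 2.4 / (2.4 + 15.6) = 2.4 / 18.00 = 13.33%.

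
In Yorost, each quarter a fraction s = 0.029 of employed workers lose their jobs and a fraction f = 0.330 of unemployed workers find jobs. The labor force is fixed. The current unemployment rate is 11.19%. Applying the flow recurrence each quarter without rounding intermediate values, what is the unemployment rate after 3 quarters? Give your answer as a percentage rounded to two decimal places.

Unemployment rate after three quarters ≈ 8.90%.

With a fixed labor force, u_{t+1} = u_t + s·(1−u_t) − f·u_t = u_t·(1−s−f) + s.
Here 1−s−f = 0.641 and s = 0.029.
u_1 = 0.111900 × 0.641 + 0.029 = 0.100728.
u_2 = 0.100728 × 0.641 + 0.029 = 0.093567.
u_3 = 0.093567 × 0.641 + 0.029 = 0.088976.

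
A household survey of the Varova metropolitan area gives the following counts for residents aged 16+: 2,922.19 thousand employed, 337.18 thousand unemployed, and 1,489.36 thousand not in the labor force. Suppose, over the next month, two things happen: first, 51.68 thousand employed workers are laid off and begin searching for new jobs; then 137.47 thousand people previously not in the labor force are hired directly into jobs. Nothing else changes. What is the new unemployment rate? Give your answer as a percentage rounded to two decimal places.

Initially, labor force = 2,922.19 + 337.18 = 3,259.37 thousand, so u = 337.18/3,259.37 = 10.34%.
After the first change, employed falls and unemployed rises by 51.68; labor force unchanged → E = 2,870.51, U = 388.86, labor force = 3,259.37 thousand.
After the second change, employed and labor force both rise by 137.47; unemployed unchanged → E = 3,007.98, U = 388.86, labor force = 3,396.84 thousand.
New unemployment rate = 388.86 / 3,396.84 = 11.45%.

New unemployment rate ≈ 11.45%.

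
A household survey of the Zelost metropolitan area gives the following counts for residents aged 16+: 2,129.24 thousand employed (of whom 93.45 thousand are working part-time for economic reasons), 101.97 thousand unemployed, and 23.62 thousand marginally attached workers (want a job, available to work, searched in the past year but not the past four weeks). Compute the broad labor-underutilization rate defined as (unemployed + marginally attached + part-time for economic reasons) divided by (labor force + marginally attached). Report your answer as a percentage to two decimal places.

Labor force = 2,129.24 + 101.97 = 2,231.21 thousand.
Numerator = 101.97 + 23.62 + 93.45 = 219.04 thousand.
Denominator = 2,231.21 + 23.62 = 2,254.83 thousand.
Broad rate = 219.04 / 2,254.83 = 9.71%.

Broad underutilization rate ≈ 9.71%.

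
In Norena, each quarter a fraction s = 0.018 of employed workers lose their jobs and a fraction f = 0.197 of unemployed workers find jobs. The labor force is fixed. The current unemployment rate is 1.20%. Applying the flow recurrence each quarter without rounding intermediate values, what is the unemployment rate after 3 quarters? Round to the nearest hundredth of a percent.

Unemployment rate after three quarters ≈ 4.90%.

With a fixed labor force, u_{t+1} = u_t + s·(1−u_t) − f·u_t = u_t·(1−s−f) + s.
Here 1−s−f = 0.785 and s = 0.018.
u_1 = 0.012000 × 0.785 + 0.018 = 0.027420.
u_2 = 0.027420 × 0.785 + 0.018 = 0.039525.
u_3 = 0.039525 × 0.785 + 0.018 = 0.049027.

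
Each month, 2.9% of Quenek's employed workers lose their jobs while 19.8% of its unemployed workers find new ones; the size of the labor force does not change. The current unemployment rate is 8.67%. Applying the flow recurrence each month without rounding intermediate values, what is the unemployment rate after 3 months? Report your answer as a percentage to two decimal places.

Unemployment rate after three months ≈ 10.88%.

With a fixed labor force, u_{t+1} = u_t + s·(1−u_t) − f·u_t = u_t·(1−s−f) + s.
Here 1−s−f = 0.773 and s = 0.029.
u_1 = 0.086700 × 0.773 + 0.029 = 0.096019.
u_2 = 0.096019 × 0.773 + 0.029 = 0.103223.
u_3 = 0.103223 × 0.773 + 0.029 = 0.108791.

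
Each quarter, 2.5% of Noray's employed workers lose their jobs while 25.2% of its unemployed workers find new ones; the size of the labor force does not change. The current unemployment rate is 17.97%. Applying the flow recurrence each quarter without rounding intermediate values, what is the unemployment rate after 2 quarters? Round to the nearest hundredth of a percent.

Unemployment rate after two quarters ≈ 13.70%.

With a fixed labor force, u_{t+1} = u_t + s·(1−u_t) − f·u_t = u_t·(1−s−f) + s.
Here 1−s−f = 0.723 and s = 0.025.
u_1 = 0.179700 × 0.723 + 0.025 = 0.154923.
u_2 = 0.154923 × 0.723 + 0.025 = 0.137009.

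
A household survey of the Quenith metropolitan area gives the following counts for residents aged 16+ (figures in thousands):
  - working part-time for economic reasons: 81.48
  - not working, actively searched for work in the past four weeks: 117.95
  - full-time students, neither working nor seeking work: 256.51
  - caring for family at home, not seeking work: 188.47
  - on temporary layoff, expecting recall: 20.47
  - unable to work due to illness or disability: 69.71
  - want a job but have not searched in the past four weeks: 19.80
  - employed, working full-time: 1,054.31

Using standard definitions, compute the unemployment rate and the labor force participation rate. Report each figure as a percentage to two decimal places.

Employed = 81.48 + 1,054.31 = 1,135.79 thousand (anyone who worked, including part-time for economic reasons, counts as employed).
Unemployed = 117.95 + 20.47 = 138.42 thousand (jobless and actively searching, or on temporary layoff).
Labor force = 1,135.79 + 138.42 = 1,274.21 thousand.
Not in labor force = 256.51 + 188.47 + 69.71 + 19.80 = 534.49 thousand (those not working and not actively searching are outside the labor force — including those who want a job but have given up searching).
Civilian working-age population = 1,274.21 + 534.49 = 1,808.70 thousand.
Unemployment rate = 138.42 / 1,274.21 = 10.86%.
Labor force participation rate = 1,274.21 / 1,808.70 = 70.45%.

Unemployment rate ≈ 10.86%; labor force participation rate ≈ 70.45%.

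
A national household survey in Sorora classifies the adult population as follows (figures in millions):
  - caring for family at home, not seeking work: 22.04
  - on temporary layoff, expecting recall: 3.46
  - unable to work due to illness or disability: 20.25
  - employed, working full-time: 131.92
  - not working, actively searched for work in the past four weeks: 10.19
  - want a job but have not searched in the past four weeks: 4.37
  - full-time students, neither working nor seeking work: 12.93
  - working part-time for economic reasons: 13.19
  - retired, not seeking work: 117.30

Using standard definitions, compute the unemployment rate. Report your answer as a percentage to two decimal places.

Unemployment rate ≈ 8.60%.

Employed = 131.92 + 13.19 = 145.11 million (anyone who worked, including part-time for economic reasons, counts as employed).
Unemployed = 3.46 + 10.19 = 13.65 million (jobless and actively searching, or on temporary layoff).
Labor force = 145.11 + 13.65 = 158.76 million.
Unemployment rate = 13.65 / 158.76 = 8.60%.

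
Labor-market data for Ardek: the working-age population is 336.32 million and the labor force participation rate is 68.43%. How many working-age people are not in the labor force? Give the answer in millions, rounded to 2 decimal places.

About 106.18 million are not in the labor force.

Share not in the labor force = 1 − 0.6843 = 0.3157.
Not in labor force = 0.3157 × 336.32 ≈ 106.18 million.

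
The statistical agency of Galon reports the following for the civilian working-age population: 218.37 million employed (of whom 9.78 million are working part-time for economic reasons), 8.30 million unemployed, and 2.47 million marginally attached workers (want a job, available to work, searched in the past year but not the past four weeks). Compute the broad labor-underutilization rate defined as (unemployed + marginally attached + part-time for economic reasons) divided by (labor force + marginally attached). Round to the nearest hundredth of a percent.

Broad underutilization rate ≈ 8.97%.

Labor force = 218.37 + 8.30 = 226.67 million.
Numerator = 8.30 + 2.47 + 9.78 = 20.55 million.
Denominator = 226.67 + 2.47 = 229.14 million.
Broad rate = 20.55 / 229.14 = 8.97%.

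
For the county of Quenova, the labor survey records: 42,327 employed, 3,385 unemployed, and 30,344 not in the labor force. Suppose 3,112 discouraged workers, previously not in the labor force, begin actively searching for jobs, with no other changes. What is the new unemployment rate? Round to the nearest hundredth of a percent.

Initially, labor force = 42,327 + 3,385 = 45,712, so u = 3,385/45,712 = 7.41%.
After the change, unemployed and labor force both rise by 3,112 → E = 42,327, U = 6,497, labor force = 48,824.
New unemployment rate = 6,497 / 48,824 = 13.31%.

New unemployment rate ≈ 13.31%.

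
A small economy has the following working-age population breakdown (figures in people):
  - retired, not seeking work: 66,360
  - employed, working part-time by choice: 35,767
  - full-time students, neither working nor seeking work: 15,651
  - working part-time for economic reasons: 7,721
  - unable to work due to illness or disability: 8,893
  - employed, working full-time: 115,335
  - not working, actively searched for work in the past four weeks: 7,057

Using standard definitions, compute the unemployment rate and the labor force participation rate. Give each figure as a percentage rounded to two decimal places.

Unemployment rate ≈ 4.25%; labor force participation rate ≈ 64.60%.

Employed = 35,767 + 7,721 + 115,335 = 158,823 (anyone who worked, including part-time for economic reasons, counts as employed).
Unemployed = 7,057.
Labor force = 158,823 + 7,057 = 165,880.
Not in labor force = 66,360 + 15,651 + 8,893 = 90,904 (those not working and not actively searching are outside the labor force).
Civilian working-age population = 165,880 + 90,904 = 256,784.
Unemployment rate = 7,057 / 165,880 = 4.25%.
Labor force participation rate = 165,880 / 256,784 = 64.60%.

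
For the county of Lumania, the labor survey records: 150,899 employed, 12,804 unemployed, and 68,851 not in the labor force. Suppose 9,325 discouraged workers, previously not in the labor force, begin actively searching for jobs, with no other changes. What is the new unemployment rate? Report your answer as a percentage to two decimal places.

New unemployment rate ≈ 12.79%.

Initially, labor force = 150,899 + 12,804 = 163,703, so u = 12,804/163,703 = 7.82%.
After the change, unemployed and labor force both rise by 9,325 → E = 150,899, U = 22,129, labor force = 173,028.
New unemployment rate = 22,129 / 173,028 = 12.79%.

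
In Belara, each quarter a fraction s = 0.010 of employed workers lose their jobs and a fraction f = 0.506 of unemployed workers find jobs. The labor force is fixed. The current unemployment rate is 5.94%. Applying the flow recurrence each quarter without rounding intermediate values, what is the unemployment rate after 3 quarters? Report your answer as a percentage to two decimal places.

With a fixed labor force, u_{t+1} = u_t + s·(1−u_t) − f·u_t = u_t·(1−s−f) + s.
Here 1−s−f = 0.484 and s = 0.010.
u_1 = 0.059400 × 0.484 + 0.010 = 0.038750.
u_2 = 0.038750 × 0.484 + 0.010 = 0.028755.
u_3 = 0.028755 × 0.484 + 0.010 = 0.023917.

Unemployment rate after three quarters ≈ 2.39%.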